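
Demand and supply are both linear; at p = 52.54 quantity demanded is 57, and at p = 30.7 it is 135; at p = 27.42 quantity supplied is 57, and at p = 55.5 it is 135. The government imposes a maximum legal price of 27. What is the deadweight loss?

522.72

Demand slope = (30.7 − 52.54)/(135 − 57) = −0.28, so p = 68.5 − 0.28q.
Supply slope = (55.5 − 27.42)/(135 − 57) = 0.36, so p = 6.9 + 0.36q.
Competitive equilibrium: 68.5 − 0.28q = 6.9 + 0.36q → q* = 96.25, p* = 41.55.
At the ceiling p = 27, quantity supplied = (27 − 6.9)/0.36 = 55.8333.
Willingness to pay at q' = 55.8333: 68.5 − 0.28·55.8333 = 52.8667.
Δq = 96.25 − 55.8333 = 40.4167; wedge = 52.8667 − 27 = 25.8667.
Welfare loss = ½ × 40.4167 × 25.8667 = 522.72.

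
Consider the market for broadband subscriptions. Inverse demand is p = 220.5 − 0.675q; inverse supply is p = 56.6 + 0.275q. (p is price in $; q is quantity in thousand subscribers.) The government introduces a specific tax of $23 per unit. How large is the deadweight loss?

$278.42 thousand

Competitive equilibrium: 220.5 − 0.675q = 56.6 + 0.275q → q* = 172.5263, p* = 104.0447.
With the tax, the buyer price exceeds the seller price by 23: (220.5 − 0.675q) − (56.6 + 0.275q) = 23 → q' = 148.3158.
Δq = 172.5263 − 148.3158 = 24.2105; the wedge equals the tax, 23.
The triangle = ½ × 24.2105 × 23 = $278.42 thousand.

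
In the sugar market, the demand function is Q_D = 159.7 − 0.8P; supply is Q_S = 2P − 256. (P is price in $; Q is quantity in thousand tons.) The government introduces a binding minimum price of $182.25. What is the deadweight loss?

In inverse form: demand P = 199.625 − 1.25Q, supply P = 128 + 0.5Q.
Competitive equilibrium: 199.625 − 1.25Q = 128 + 0.5Q → Q* = 40.9286, P* = 148.4643.
At the floor P = 182.25, quantity demanded = (199.625 − 182.25)/1.25 = 13.9.
Sellers' marginal cost at Q' = 13.9: 128 + 0.5·13.9 = 134.95.
ΔQ = 40.9286 − 13.9 = 27.0286; wedge = 182.25 − 134.95 = 47.3.
DWL = ½ × 27.0286 × 47.3 = $639.23 thousand.

$639.23 thousand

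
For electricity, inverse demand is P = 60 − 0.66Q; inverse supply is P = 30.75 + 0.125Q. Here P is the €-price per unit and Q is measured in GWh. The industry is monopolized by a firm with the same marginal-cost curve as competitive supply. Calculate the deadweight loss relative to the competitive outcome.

Competitive equilibrium: 60 − 0.66Q = 30.75 + 0.125Q → Q* = 37.26115, P* = 35.40764.
Marginal revenue: MR = 60 − 1.32Q. Set MR = MC: 60 − 1.32Q = 30.75 + 0.125Q → Q_m = 20.24221.
Price P_m = 60 − 0.66·20.24221 = 46.64014; MC(Q_m) = 30.75 + 0.125·20.24221 = 33.28028.
Competitive Q* = 37.26115, so ΔQ = 17.01894; wedge = 46.64014 − 33.28028 = 13.35986.
DWL = ½ × 17.01894 × 13.35986 = €113.69.

€113.69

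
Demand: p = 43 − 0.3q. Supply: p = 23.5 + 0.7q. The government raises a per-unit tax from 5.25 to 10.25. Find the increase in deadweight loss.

38.75

Competitive equilibrium: 43 − 0.3q = 23.5 + 0.7q → q* = 19.5, p* = 37.15.
For a per-unit tax t: Δq = t/1, so DWL = ½·t·(t/1) = t²/2.
At t = 5.25: DWL = 13.781. At t = 10.25: DWL = 52.531.
Increase = 52.531 − 13.781 = 38.75.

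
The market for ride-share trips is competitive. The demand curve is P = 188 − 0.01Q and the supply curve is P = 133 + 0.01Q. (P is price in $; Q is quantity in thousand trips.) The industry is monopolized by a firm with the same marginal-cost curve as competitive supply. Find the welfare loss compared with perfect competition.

$8402.78 thousand

Competitive equilibrium: 188 − 0.01Q = 133 + 0.01Q → Q* = 2750, P* = 160.5.
Marginal revenue: MR = 188 − 0.02Q. Set MR = MC: 188 − 0.02Q = 133 + 0.01Q → Q_m = 1833.33333.
Price P_m = 188 − 0.01·1833.33333 = 169.66667; MC(Q_m) = 133 + 0.01·1833.33333 = 151.33333.
Competitive Q* = 2750, so ΔQ = 916.66667; wedge = 169.66667 − 151.33333 = 18.33334.
Deadweight loss = ½ × 916.66667 × 18.33334 = $8402.78 thousand.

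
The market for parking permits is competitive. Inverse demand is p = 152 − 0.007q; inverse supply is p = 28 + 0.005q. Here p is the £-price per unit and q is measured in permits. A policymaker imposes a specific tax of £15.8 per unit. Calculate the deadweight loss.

£10401.67

Competitive equilibrium: 152 − 0.007q = 28 + 0.005q → q* = 10333.3333, p* = 79.6667.
With the tax, the buyer price exceeds the seller price by 15.8: (152 − 0.007q) − (28 + 0.005q) = 15.8 → q' = 9016.6667.
Δq = 10333.3333 − 9016.6667 = 1316.6666; the wedge equals the tax, 15.8.
Welfare loss = ½ × 1316.6666 × 15.8 = £10401.67.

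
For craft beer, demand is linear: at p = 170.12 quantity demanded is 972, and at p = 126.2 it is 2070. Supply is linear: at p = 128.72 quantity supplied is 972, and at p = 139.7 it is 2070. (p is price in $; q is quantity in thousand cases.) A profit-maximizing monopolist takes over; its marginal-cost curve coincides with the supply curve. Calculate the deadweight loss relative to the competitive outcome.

Demand slope = (126.2 − 170.12)/(2070 − 972) = −0.04, so p = 209 − 0.04q.
Supply slope = (139.7 − 128.72)/(2070 − 972) = 0.01, so p = 119 + 0.01q.
Competitive equilibrium: 209 − 0.04q = 119 + 0.01q → q* = 1800, p* = 137.
Marginal revenue: MR = 209 − 0.08q. Set MR = MC: 209 − 0.08q = 119 + 0.01q → q_m = 1000.
Price p_m = 209 − 0.04·1000 = 169; MC(q_m) = 119 + 0.01·1000 = 129.
Competitive q* = 1800, so Δq = 800; wedge = 169 − 129 = 40.
DWL = ½ × 800 × 40 = $16000 thousand.

$16000 thousand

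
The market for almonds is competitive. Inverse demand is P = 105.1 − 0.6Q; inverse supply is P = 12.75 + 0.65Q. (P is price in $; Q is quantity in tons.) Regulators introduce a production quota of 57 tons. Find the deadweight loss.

$178.084

Competitive equilibrium: 105.1 − 0.6Q = 12.75 + 0.65Q → Q* = 73.88, P* = 60.772.
At Q = 57: demand price = 105.1 − 0.6·57 = 70.9; supply price = 12.75 + 0.65·57 = 49.8.
ΔQ = 73.88 − 57 = 16.88; wedge = 70.9 − 49.8 = 21.1.
DWL = ½ × 16.88 × 21.1 = $178.084.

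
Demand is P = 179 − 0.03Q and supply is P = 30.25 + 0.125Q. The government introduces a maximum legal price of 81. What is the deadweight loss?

23758.30

Competitive equilibrium: 179 − 0.03Q = 30.25 + 0.125Q → Q* = 959.6774, P* = 150.2097.
At the ceiling P = 81, quantity supplied = (81 − 30.25)/0.125 = 406.
Willingness to pay at Q' = 406: 179 − 0.03·406 = 166.82.
ΔQ = 959.6774 − 406 = 553.6774; wedge = 166.82 − 81 = 85.82.
The triangle = ½ × 553.6774 × 85.82 = 23758.30.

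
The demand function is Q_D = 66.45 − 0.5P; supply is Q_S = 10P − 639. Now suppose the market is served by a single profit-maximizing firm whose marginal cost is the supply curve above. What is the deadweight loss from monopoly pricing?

In inverse form: demand P = 132.9 − 2Q, supply P = 63.9 + 0.1Q.
Competitive equilibrium: 132.9 − 2Q = 63.9 + 0.1Q → Q* = 32.8571, P* = 67.1857.
Marginal revenue: MR = 132.9 − 4Q. Set MR = MC: 132.9 − 4Q = 63.9 + 0.1Q → Q_m = 16.8293.
Price P_m = 132.9 − 2·16.8293 = 99.2414; MC(Q_m) = 63.9 + 0.1·16.8293 = 65.5829.
Competitive Q* = 32.8571, so ΔQ = 16.0278; wedge = 99.2414 − 65.5829 = 33.6585.
DWL = ½ × 16.0278 × 33.6585 = 269.74.

269.74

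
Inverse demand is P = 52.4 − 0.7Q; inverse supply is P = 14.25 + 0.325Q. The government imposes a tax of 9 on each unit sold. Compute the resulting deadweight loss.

39.51

Competitive equilibrium: 52.4 − 0.7Q = 14.25 + 0.325Q → Q* = 37.2195, P* = 26.3463.
With the tax, the buyer price exceeds the seller price by 9: (52.4 − 0.7Q) − (14.25 + 0.325Q) = 9 → Q' = 28.439.
ΔQ = 37.2195 − 28.439 = 8.7805; the wedge equals the tax, 9.
DWL = ½ × 8.7805 × 9 = 39.51.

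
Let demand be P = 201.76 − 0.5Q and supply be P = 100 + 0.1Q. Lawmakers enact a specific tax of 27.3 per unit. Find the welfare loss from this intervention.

621.075

Competitive equilibrium: 201.76 − 0.5Q = 100 + 0.1Q → Q* = 169.6, P* = 116.96.
With the tax, the buyer price exceeds the seller price by 27.3: (201.76 − 0.5Q) − (100 + 0.1Q) = 27.3 → Q' = 124.1.
ΔQ = 169.6 − 124.1 = 45.5; the wedge equals the tax, 27.3.
DWL = ½ × 45.5 × 27.3 = 621.075.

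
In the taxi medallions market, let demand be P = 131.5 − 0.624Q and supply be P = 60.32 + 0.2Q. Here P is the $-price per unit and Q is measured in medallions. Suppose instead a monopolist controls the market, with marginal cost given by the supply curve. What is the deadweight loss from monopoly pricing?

Competitive equilibrium: 131.5 − 0.624Q = 60.32 + 0.2Q → Q* = 86.3835, P* = 77.5967.
Marginal revenue: MR = 131.5 − 1.248Q. Set MR = MC: 131.5 − 1.248Q = 60.32 + 0.2Q → Q_m = 49.1575.
Price P_m = 131.5 − 0.624·49.1575 = 100.8257; MC(Q_m) = 60.32 + 0.2·49.1575 = 70.1515.
Competitive Q* = 86.3835, so ΔQ = 37.226; wedge = 100.8257 − 70.1515 = 30.6742.
Deadweight loss = ½ × 37.226 × 30.6742 = $570.94.

$570.94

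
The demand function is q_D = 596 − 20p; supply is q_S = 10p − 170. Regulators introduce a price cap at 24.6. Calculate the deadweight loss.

6.53

In inverse form: demand p = 29.8 − 0.05q, supply p = 17 + 0.1q.
Competitive equilibrium: 29.8 − 0.05q = 17 + 0.1q → q* = 85.3333, p* = 25.5333.
At the ceiling p = 24.6, quantity supplied = (24.6 − 17)/0.1 = 76.
Willingness to pay at q' = 76: 29.8 − 0.05·76 = 26.
Δq = 85.3333 − 76 = 9.3333; wedge = 26 − 24.6 = 1.4.
Welfare loss = ½ × 9.3333 × 1.4 = 6.53.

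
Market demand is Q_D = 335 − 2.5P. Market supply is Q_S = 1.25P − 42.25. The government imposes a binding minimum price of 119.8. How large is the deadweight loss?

In inverse form: demand P = 134 − 0.4Q, supply P = 33.8 + 0.8Q.
Competitive equilibrium: 134 − 0.4Q = 33.8 + 0.8Q → Q* = 83.5, P* = 100.6.
At the floor P = 119.8, quantity demanded = (134 − 119.8)/0.4 = 35.5.
Sellers' marginal cost at Q' = 35.5: 33.8 + 0.8·35.5 = 62.2.
ΔQ = 83.5 − 35.5 = 48; wedge = 119.8 − 62.2 = 57.6.
DWL = ½ × 48 × 57.6 = 1382.40.

1382.40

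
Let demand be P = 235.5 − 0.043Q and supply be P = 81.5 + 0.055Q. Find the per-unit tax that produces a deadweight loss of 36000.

Competitive equilibrium: 235.5 − 0.043Q = 81.5 + 0.055Q → Q* = 1571.4286, P* = 167.9286.
A tax t gives ΔQ = t/0.098 and wedge t, so DWL = t²/0.196.
t²/0.196 = 36000 → t² = 7056 → t = 84.

84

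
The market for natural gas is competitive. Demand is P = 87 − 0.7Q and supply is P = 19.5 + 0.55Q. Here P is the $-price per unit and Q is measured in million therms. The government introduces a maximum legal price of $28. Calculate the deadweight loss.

Competitive equilibrium: 87 − 0.7Q = 19.5 + 0.55Q → Q* = 54, P* = 49.2.
At the ceiling P = 28, quantity supplied = (28 − 19.5)/0.55 = 15.4545.
Willingness to pay at Q' = 15.4545: 87 − 0.7·15.4545 = 76.1819.
ΔQ = 54 − 15.4545 = 38.5455; wedge = 76.1819 − 28 = 48.1819.
Welfare loss = ½ × 38.5455 × 48.1819 = $928.60 million.

$928.60 million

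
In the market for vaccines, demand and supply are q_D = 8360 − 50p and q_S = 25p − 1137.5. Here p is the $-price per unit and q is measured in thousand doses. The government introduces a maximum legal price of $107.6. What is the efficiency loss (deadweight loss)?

In inverse form: demand p = 167.2 − 0.02q, supply p = 45.5 + 0.04q.
Competitive equilibrium: 167.2 − 0.02q = 45.5 + 0.04q → q* = 2028.3333, p* = 126.6333.
At the ceiling p = 107.6, quantity supplied = (107.6 − 45.5)/0.04 = 1552.5.
Willingness to pay at q' = 1552.5: 167.2 − 0.02·1552.5 = 136.15.
Δq = 2028.3333 − 1552.5 = 475.8333; wedge = 136.15 − 107.6 = 28.55.
DWL = ½ × 475.8333 × 28.55 = $6792.52 thousand.

$6792.52 thousand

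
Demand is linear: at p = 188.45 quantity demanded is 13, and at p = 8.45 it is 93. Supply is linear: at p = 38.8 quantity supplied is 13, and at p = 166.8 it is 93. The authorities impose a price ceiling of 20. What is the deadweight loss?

4932.62

Demand slope = (8.45 − 188.45)/(93 − 13) = −2.25, so p = 217.7 − 2.25q.
Supply slope = (166.8 − 38.8)/(93 − 13) = 1.6, so p = 18 + 1.6q.
Competitive equilibrium: 217.7 − 2.25q = 18 + 1.6q → q* = 51.87013, p* = 100.99221.
At the ceiling p = 20, quantity supplied = (20 − 18)/1.6 = 1.25.
Willingness to pay at q' = 1.25: 217.7 − 2.25·1.25 = 214.8875.
Δq = 51.87013 − 1.25 = 50.62013; wedge = 214.8875 − 20 = 194.8875.
Welfare loss = ½ × 50.62013 × 194.8875 = 4932.62.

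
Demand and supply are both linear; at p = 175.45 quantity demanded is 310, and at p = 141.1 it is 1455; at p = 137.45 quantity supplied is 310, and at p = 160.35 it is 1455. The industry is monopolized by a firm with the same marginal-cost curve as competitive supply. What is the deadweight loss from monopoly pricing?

4025.04

Demand slope = (141.1 − 175.45)/(1455 − 310) = −0.03, so p = 184.75 − 0.03q.
Supply slope = (160.35 − 137.45)/(1455 − 310) = 0.02, so p = 131.25 + 0.02q.
Competitive equilibrium: 184.75 − 0.03q = 131.25 + 0.02q → q* = 1070, p* = 152.65.
Marginal revenue: MR = 184.75 − 0.06q. Set MR = MC: 184.75 − 0.06q = 131.25 + 0.02q → q_m = 668.75.
Price p_m = 184.75 − 0.03·668.75 = 164.6875; MC(q_m) = 131.25 + 0.02·668.75 = 144.625.
Competitive q* = 1070, so Δq = 401.25; wedge = 164.6875 − 144.625 = 20.0625.
DWL = ½ × 401.25 × 20.0625 = 4025.04.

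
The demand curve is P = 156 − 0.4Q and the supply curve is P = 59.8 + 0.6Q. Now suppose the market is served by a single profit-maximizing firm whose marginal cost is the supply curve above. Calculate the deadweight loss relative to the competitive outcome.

Competitive equilibrium: 156 − 0.4Q = 59.8 + 0.6Q → Q* = 96.2, P* = 117.52.
Marginal revenue: MR = 156 − 0.8Q. Set MR = MC: 156 − 0.8Q = 59.8 + 0.6Q → Q_m = 68.7143.
Price P_m = 156 − 0.4·68.7143 = 128.5143; MC(Q_m) = 59.8 + 0.6·68.7143 = 101.0286.
Competitive Q* = 96.2, so ΔQ = 27.4857; wedge = 128.5143 − 101.0286 = 27.4857.
DWL = ½ × 27.4857 × 27.4857 = 377.73.

377.73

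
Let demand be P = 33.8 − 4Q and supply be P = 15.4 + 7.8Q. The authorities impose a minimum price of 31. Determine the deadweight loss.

4.36

Competitive equilibrium: 33.8 − 4Q = 15.4 + 7.8Q → Q* = 1.5593, P* = 27.5627.
At the floor P = 31, quantity demanded = (33.8 − 31)/4 = 0.7.
Sellers' marginal cost at Q' = 0.7: 15.4 + 7.8·0.7 = 20.86.
ΔQ = 1.5593 − 0.7 = 0.8593; wedge = 31 − 20.86 = 10.14.
Welfare loss = ½ × 0.8593 × 10.14 = 4.36.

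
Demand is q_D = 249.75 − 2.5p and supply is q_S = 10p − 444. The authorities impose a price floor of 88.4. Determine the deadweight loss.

In inverse form: demand p = 99.9 − 0.4q, supply p = 44.4 + 0.1q.
Competitive equilibrium: 99.9 − 0.4q = 44.4 + 0.1q → q* = 111, p* = 55.5.
At the floor p = 88.4, quantity demanded = (99.9 − 88.4)/0.4 = 28.75.
Sellers' marginal cost at q' = 28.75: 44.4 + 0.1·28.75 = 47.275.
Δq = 111 − 28.75 = 82.25; wedge = 88.4 − 47.275 = 41.125.
Welfare loss = ½ × 82.25 × 41.125 = 1691.27.

1691.27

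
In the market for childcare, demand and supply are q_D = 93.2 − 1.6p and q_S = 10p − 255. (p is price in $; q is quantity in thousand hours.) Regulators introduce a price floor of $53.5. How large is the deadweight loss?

In inverse form: demand p = 58.25 − 0.625q, supply p = 25.5 + 0.1q.
Competitive equilibrium: 58.25 − 0.625q = 25.5 + 0.1q → q* = 45.1724, p* = 30.0172.
At the floor p = 53.5, quantity demanded = (58.25 − 53.5)/0.625 = 7.6.
Sellers' marginal cost at q' = 7.6: 25.5 + 0.1·7.6 = 26.26.
Δq = 45.1724 − 7.6 = 37.5724; wedge = 53.5 − 26.26 = 27.24.
The triangle = ½ × 37.5724 × 27.24 = $511.74 thousand.

$511.74 thousand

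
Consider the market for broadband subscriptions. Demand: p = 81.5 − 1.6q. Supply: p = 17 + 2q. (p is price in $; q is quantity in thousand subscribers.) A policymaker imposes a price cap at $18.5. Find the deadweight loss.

$530.45 thousand

Competitive equilibrium: 81.5 − 1.6q = 17 + 2q → q* = 17.9167, p* = 52.8333.
At the ceiling p = 18.5, quantity supplied = (18.5 − 17)/2 = 0.75.
Willingness to pay at q' = 0.75: 81.5 − 1.6·0.75 = 80.3.
Δq = 17.9167 − 0.75 = 17.1667; wedge = 80.3 − 18.5 = 61.8.
DWL = ½ × 17.1667 × 61.8 = $530.45 thousand.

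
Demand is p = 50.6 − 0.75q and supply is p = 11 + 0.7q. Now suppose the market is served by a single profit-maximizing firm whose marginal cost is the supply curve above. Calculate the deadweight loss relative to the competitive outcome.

Competitive equilibrium: 50.6 − 0.75q = 11 + 0.7q → q* = 27.3103, p* = 30.1172.
Marginal revenue: MR = 50.6 − 1.5q. Set MR = MC: 50.6 − 1.5q = 11 + 0.7q → q_m = 18.
Price p_m = 50.6 − 0.75·18 = 37.1; MC(q_m) = 11 + 0.7·18 = 23.6.
Competitive q* = 27.3103, so Δq = 9.3103; wedge = 37.1 − 23.6 = 13.5.
DWL = ½ × 9.3103 × 13.5 = 62.84.

62.84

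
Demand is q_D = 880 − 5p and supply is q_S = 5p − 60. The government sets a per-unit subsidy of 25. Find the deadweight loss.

In inverse form: demand p = 176 − 0.2q, supply p = 12 + 0.2q.
Competitive equilibrium: 176 − 0.2q = 12 + 0.2q → q* = 410, p* = 94.
The subsidy lowers effective supply by 25: p = 0.2q − 13.
New quantity: 176 − 0.2q = 0.2q − 13 → q' = 472.5.
Overproduction Δq = 472.5 − 410 = 62.5; wedge = subsidy = 25.
DWL = ½ × 62.5 × 25 = 781.25.

781.25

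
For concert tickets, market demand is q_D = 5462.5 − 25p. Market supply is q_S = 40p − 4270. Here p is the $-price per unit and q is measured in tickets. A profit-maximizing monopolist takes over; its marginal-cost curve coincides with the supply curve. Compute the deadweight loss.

In inverse form: demand p = 218.5 − 0.04q, supply p = 106.75 + 0.025q.
Competitive equilibrium: 218.5 − 0.04q = 106.75 + 0.025q → q* = 1719.23077, p* = 149.73077.
Marginal revenue: MR = 218.5 − 0.08q. Set MR = MC: 218.5 − 0.08q = 106.75 + 0.025q → q_m = 1064.28571.
Price p_m = 218.5 − 0.04·1064.28571 = 175.92857; MC(q_m) = 106.75 + 0.025·1064.28571 = 133.35714.
Competitive q* = 1719.23077, so Δq = 654.94506; wedge = 175.92857 − 133.35714 = 42.57143.
Welfare loss = ½ × 654.94506 × 42.57143 = $13940.97.

$13940.97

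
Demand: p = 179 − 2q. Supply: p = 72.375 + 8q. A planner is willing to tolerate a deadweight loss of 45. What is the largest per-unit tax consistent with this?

Competitive equilibrium: 179 − 2q = 72.375 + 8q → q* = 10.6625, p* = 157.675.
A tax t gives Δq = t/10 and wedge t, so DWL = t²/20.
t²/20 = 45 → t² = 900 → t = 30.

30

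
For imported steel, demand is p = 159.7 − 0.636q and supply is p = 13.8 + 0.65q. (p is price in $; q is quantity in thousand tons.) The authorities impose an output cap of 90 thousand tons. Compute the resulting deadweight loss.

Competitive equilibrium: 159.7 − 0.636q = 13.8 + 0.65q → q* = 113.45257, p* = 87.54417.
At q = 90: demand price = 159.7 − 0.636·90 = 102.46; supply price = 13.8 + 0.65·90 = 72.3.
Δq = 113.45257 − 90 = 23.45257; wedge = 102.46 − 72.3 = 30.16.
The triangle = ½ × 23.45257 × 30.16 = $353.66 thousand.

$353.66 thousand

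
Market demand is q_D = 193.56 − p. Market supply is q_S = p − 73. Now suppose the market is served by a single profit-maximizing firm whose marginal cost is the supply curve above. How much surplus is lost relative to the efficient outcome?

403.74

In inverse form: demand p = 193.56 − q, supply p = 73 + q.
Competitive equilibrium: 193.56 − q = 73 + q → q* = 60.28, p* = 133.28.
Marginal revenue: MR = 193.56 − 2q. Set MR = MC: 193.56 − 2q = 73 + q → q_m = 40.1867.
Price p_m = 193.56 − 1·40.1867 = 153.3733; MC(q_m) = 73 + 1·40.1867 = 113.1867.
Competitive q* = 60.28, so Δq = 20.0933; wedge = 153.3733 − 113.1867 = 40.1866.
Deadweight loss = ½ × 20.0933 × 40.1866 = 403.74.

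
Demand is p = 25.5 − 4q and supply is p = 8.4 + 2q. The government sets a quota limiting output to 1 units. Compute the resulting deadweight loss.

Competitive equilibrium: 25.5 − 4q = 8.4 + 2q → q* = 2.85, p* = 14.1.
At q = 1: demand price = 25.5 − 4·1 = 21.5; supply price = 8.4 + 2·1 = 10.4.
Δq = 2.85 − 1 = 1.85; wedge = 21.5 − 10.4 = 11.1.
Deadweight loss = ½ × 1.85 × 11.1 = 10.27.

10.27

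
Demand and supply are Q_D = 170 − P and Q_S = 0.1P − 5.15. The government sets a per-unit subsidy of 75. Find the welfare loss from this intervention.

In inverse form: demand P = 170 − Q, supply P = 51.5 + 10Q.
Competitive equilibrium: 170 − Q = 51.5 + 10Q → Q* = 10.7727, P* = 159.2273.
The subsidy lowers effective supply by 75: P = 10Q − 23.5.
New quantity: 170 − Q = 10Q − 23.5 → Q' = 17.5909.
Overproduction ΔQ = 17.5909 − 10.7727 = 6.8182; wedge = subsidy = 75.
Welfare loss = ½ × 6.8182 × 75 = 255.68.

255.68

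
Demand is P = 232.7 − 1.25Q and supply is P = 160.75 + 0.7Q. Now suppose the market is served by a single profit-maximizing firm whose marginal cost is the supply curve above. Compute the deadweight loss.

202.54

Competitive equilibrium: 232.7 − 1.25Q = 160.75 + 0.7Q → Q* = 36.8974, P* = 186.5782.
Marginal revenue: MR = 232.7 − 2.5Q. Set MR = MC: 232.7 − 2.5Q = 160.75 + 0.7Q → Q_m = 22.4844.
Price P_m = 232.7 − 1.25·22.4844 = 204.5945; MC(Q_m) = 160.75 + 0.7·22.4844 = 176.4891.
Competitive Q* = 36.8974, so ΔQ = 14.413; wedge = 204.5945 − 176.4891 = 28.1054.
Welfare loss = ½ × 14.413 × 28.1054 = 202.54.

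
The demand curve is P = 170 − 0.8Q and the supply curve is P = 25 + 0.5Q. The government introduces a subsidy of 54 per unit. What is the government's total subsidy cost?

Competitive equilibrium: 170 − 0.8Q = 25 + 0.5Q → Q* = 111.5385, P* = 80.7692.
The subsidy lowers effective supply by 54: P = 0.5Q − 29.
New quantity: 170 − 0.8Q = 0.5Q − 29 → Q' = 153.0769.
Total subsidy cost = 54 × 153.0769 = 8266.15.

8266.15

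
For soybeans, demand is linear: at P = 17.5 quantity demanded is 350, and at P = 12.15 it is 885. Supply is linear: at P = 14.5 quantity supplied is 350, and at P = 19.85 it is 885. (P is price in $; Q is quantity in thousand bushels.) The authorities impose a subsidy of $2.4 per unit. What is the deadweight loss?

Demand slope = (12.15 − 17.5)/(885 − 350) = −0.01, so P = 21 − 0.01Q.
Supply slope = (19.85 − 14.5)/(885 − 350) = 0.01, so P = 11 + 0.01Q.
Competitive equilibrium: 21 − 0.01Q = 11 + 0.01Q → Q* = 500, P* = 16.
The subsidy lowers effective supply by 2.4: P = 8.6 + 0.01Q.
New quantity: 21 − 0.01Q = 8.6 + 0.01Q → Q' = 620.
Overproduction ΔQ = 620 − 500 = 120; wedge = subsidy = 2.4.
The triangle = ½ × 120 × 2.4 = $144 thousand.

$144 thousand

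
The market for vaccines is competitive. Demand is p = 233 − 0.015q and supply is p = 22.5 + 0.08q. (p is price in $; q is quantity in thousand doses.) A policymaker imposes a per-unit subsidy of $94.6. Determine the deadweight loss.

$47100.84 thousand

Competitive equilibrium: 233 − 0.015q = 22.5 + 0.08q → q* = 2215.7895, p* = 199.7632.
The subsidy lowers effective supply by 94.6: p = 0.08q − 72.1.
New quantity: 233 − 0.015q = 0.08q − 72.1 → q' = 3211.5789.
Overproduction Δq = 3211.5789 − 2215.7895 = 995.7894; wedge = subsidy = 94.6.
Deadweight loss = ½ × 995.7894 × 94.6 = $47100.84 thousand.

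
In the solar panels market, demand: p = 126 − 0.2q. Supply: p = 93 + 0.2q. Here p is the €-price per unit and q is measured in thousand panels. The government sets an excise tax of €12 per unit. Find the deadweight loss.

Competitive equilibrium: 126 − 0.2q = 93 + 0.2q → q* = 82.5, p* = 109.5.
With the tax, the buyer price exceeds the seller price by 12: (126 − 0.2q) − (93 + 0.2q) = 12 → q' = 52.5.
Δq = 82.5 − 52.5 = 30; the wedge equals the tax, 12.
Deadweight loss = ½ × 30 × 12 = €180 thousand.

€180 thousand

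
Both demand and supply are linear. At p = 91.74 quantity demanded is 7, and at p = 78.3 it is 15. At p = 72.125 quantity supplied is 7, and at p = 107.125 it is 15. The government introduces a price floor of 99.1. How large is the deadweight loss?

Demand slope = (78.3 − 91.74)/(15 − 7) = −1.68, so p = 103.5 − 1.68q.
Supply slope = (107.125 − 72.125)/(15 − 7) = 4.375, so p = 41.5 + 4.375q.
Competitive equilibrium: 103.5 − 1.68q = 41.5 + 4.375q → q* = 10.2395, p* = 86.2977.
At the floor p = 99.1, quantity demanded = (103.5 − 99.1)/1.68 = 2.619.
Sellers' marginal cost at q' = 2.619: 41.5 + 4.375·2.619 = 52.9581.
Δq = 10.2395 − 2.619 = 7.6205; wedge = 99.1 − 52.9581 = 46.1419.
Deadweight loss = ½ × 7.6205 × 46.1419 = 175.81.

175.81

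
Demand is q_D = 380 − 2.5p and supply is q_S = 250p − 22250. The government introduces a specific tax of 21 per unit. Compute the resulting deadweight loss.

545.79

In inverse form: demand p = 152 − 0.4q, supply p = 89 + 0.004q.
Competitive equilibrium: 152 − 0.4q = 89 + 0.004q → q* = 155.9406, p* = 89.6238.
With the tax, the buyer price exceeds the seller price by 21: (152 − 0.4q) − (89 + 0.004q) = 21 → q' = 103.9604.
Δq = 155.9406 − 103.9604 = 51.9802; the wedge equals the tax, 21.
Welfare loss = ½ × 51.9802 × 21 = 545.79.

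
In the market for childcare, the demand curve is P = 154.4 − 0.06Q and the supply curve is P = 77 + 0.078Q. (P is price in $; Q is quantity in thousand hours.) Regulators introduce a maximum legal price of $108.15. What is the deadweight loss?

$1799.91 thousand

Competitive equilibrium: 154.4 − 0.06Q = 77 + 0.078Q → Q* = 560.8696, P* = 120.7478.
At the ceiling P = 108.15, quantity supplied = (108.15 − 77)/0.078 = 399.359.
Willingness to pay at Q' = 399.359: 154.4 − 0.06·399.359 = 130.4385.
ΔQ = 560.8696 − 399.359 = 161.5106; wedge = 130.4385 − 108.15 = 22.2885.
Welfare loss = ½ × 161.5106 × 22.2885 = $1799.91 thousand.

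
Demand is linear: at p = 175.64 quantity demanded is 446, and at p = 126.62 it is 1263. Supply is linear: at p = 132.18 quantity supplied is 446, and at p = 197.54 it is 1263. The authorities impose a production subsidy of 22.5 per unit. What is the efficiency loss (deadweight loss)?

1808.04

Demand slope = (126.62 − 175.64)/(1263 − 446) = −0.06, so p = 202.4 − 0.06q.
Supply slope = (197.54 − 132.18)/(1263 − 446) = 0.08, so p = 96.5 + 0.08q.
Competitive equilibrium: 202.4 − 0.06q = 96.5 + 0.08q → q* = 756.4286, p* = 157.0143.
The subsidy lowers effective supply by 22.5: p = 74 + 0.08q.
New quantity: 202.4 − 0.06q = 74 + 0.08q → q' = 917.1429.
Overproduction Δq = 917.1429 − 756.4286 = 160.7143; wedge = subsidy = 22.5.
The triangle = ½ × 160.7143 × 22.5 = 1808.04.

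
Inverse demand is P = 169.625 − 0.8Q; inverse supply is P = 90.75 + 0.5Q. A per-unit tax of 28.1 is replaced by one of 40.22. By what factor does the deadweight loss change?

Competitive equilibrium: 169.625 − 0.8Q = 90.75 + 0.5Q → Q* = 60.6731, P* = 121.0865.
For a per-unit tax t: ΔQ = t/1.3, so DWL = ½·t·(t/1.3) = t²/2.6.
At t = 28.1: DWL = 303.696. At t = 40.22: DWL = 622.172.
Ratio = (40.22/28.1)² = 2.049.

2.049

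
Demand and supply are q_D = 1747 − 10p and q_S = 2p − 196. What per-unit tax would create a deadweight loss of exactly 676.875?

In inverse form: demand p = 174.7 − 0.1q, supply p = 98 + 0.5q.
Competitive equilibrium: 174.7 − 0.1q = 98 + 0.5q → q* = 127.8333, p* = 161.9167.
A tax t gives Δq = t/0.6 and wedge t, so DWL = t²/1.2.
t²/1.2 = 676.875 → t² = 812.25 → t = 28.5.

28.5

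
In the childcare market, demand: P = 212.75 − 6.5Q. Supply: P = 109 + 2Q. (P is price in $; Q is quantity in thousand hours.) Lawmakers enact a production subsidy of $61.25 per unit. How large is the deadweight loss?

Competitive equilibrium: 212.75 − 6.5Q = 109 + 2Q → Q* = 12.2059, P* = 133.4118.
The subsidy lowers effective supply by 61.25: P = 47.75 + 2Q.
New quantity: 212.75 − 6.5Q = 47.75 + 2Q → Q' = 19.4118.
Overproduction ΔQ = 19.4118 − 12.2059 = 7.2059; wedge = subsidy = 61.25.
Deadweight loss = ½ × 7.2059 × 61.25 = $220.68 thousand.

$220.68 thousand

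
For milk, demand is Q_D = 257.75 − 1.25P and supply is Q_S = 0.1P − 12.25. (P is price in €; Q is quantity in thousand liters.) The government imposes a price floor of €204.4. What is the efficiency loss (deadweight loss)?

€163.35 thousand

In inverse form: demand P = 206.2 − 0.8Q, supply P = 122.5 + 10Q.
Competitive equilibrium: 206.2 − 0.8Q = 122.5 + 10Q → Q* = 7.75, P* = 200.
At the floor P = 204.4, quantity demanded = (206.2 − 204.4)/0.8 = 2.25.
Sellers' marginal cost at Q' = 2.25: 122.5 + 10·2.25 = 145.
ΔQ = 7.75 − 2.25 = 5.5; wedge = 204.4 − 145 = 59.4.
Welfare loss = ½ × 5.5 × 59.4 = €163.35 thousand.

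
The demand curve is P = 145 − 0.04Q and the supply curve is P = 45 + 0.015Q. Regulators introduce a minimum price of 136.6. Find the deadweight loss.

Competitive equilibrium: 145 − 0.04Q = 45 + 0.015Q → Q* = 1818.1818, P* = 72.2727.
At the floor P = 136.6, quantity demanded = (145 − 136.6)/0.04 = 210.
Sellers' marginal cost at Q' = 210: 45 + 0.015·210 = 48.15.
ΔQ = 1818.1818 − 210 = 1608.1818; wedge = 136.6 − 48.15 = 88.45.
DWL = ½ × 1608.1818 × 88.45 = 71121.84.

71121.84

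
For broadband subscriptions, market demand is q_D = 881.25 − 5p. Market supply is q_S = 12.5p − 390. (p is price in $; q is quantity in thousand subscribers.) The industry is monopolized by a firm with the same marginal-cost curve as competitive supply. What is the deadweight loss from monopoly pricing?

$6522.66 thousand

In inverse form: demand p = 176.25 − 0.2q, supply p = 31.2 + 0.08q.
Competitive equilibrium: 176.25 − 0.2q = 31.2 + 0.08q → q* = 518.0357, p* = 72.6429.
Marginal revenue: MR = 176.25 − 0.4q. Set MR = MC: 176.25 − 0.4q = 31.2 + 0.08q → q_m = 302.1875.
Price p_m = 176.25 − 0.2·302.1875 = 115.8125; MC(q_m) = 31.2 + 0.08·302.1875 = 55.375.
Competitive q* = 518.0357, so Δq = 215.8482; wedge = 115.8125 − 55.375 = 60.4375.
The triangle = ½ × 215.8482 × 60.4375 = $6522.66 thousand.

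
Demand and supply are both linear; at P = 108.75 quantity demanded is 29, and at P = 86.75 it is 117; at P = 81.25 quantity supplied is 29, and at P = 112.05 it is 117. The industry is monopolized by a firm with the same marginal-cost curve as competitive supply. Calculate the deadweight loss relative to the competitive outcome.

Demand slope = (86.75 − 108.75)/(117 − 29) = −0.25, so P = 116 − 0.25Q.
Supply slope = (112.05 − 81.25)/(117 − 29) = 0.35, so P = 71.1 + 0.35Q.
Competitive equilibrium: 116 − 0.25Q = 71.1 + 0.35Q → Q* = 74.8333, P* = 97.2917.
Marginal revenue: MR = 116 − 0.5Q. Set MR = MC: 116 − 0.5Q = 71.1 + 0.35Q → Q_m = 52.8235.
Price P_m = 116 − 0.25·52.8235 = 102.7941; MC(Q_m) = 71.1 + 0.35·52.8235 = 89.5882.
Competitive Q* = 74.8333, so ΔQ = 22.0098; wedge = 102.7941 − 89.5882 = 13.2059.
DWL = ½ × 22.0098 × 13.2059 = 145.33.

145.33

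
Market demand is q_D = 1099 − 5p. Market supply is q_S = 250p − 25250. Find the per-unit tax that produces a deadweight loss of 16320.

81.6

In inverse form: demand p = 219.8 − 0.2q, supply p = 101 + 0.004q.
Competitive equilibrium: 219.8 − 0.2q = 101 + 0.004q → q* = 582.3529, p* = 103.3294.
A tax t gives Δq = t/0.204 and wedge t, so DWL = t²/0.408.
t²/0.408 = 16320 → t² = 6658.56 → t = 81.6.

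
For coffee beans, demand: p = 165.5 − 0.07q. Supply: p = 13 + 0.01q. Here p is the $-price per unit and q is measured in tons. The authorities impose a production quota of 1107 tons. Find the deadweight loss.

Competitive equilibrium: 165.5 − 0.07q = 13 + 0.01q → q* = 1906.25, p* = 32.0625.
At q = 1107: demand price = 165.5 − 0.07·1107 = 88.01; supply price = 13 + 0.01·1107 = 24.07.
Δq = 1906.25 − 1107 = 799.25; wedge = 88.01 − 24.07 = 63.94.
Deadweight loss = ½ × 799.25 × 63.94 = $25552.02.

$25552.02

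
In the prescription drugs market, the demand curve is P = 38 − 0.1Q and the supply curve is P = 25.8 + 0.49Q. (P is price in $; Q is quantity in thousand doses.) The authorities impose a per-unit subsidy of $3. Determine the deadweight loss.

$7.63 thousand

Competitive equilibrium: 38 − 0.1Q = 25.8 + 0.49Q → Q* = 20.678, P* = 35.9322.
The subsidy lowers effective supply by 3: P = 22.8 + 0.49Q.
New quantity: 38 − 0.1Q = 22.8 + 0.49Q → Q' = 25.7627.
Overproduction ΔQ = 25.7627 − 20.678 = 5.0847; wedge = subsidy = 3.
Deadweight loss = ½ × 5.0847 × 3 = $7.63 thousand.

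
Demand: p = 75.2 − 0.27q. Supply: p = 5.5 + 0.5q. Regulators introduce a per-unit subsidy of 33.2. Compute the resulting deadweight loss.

Competitive equilibrium: 75.2 − 0.27q = 5.5 + 0.5q → q* = 90.5195, p* = 50.7597.
The subsidy lowers effective supply by 33.2: p = 0.5q − 27.7.
New quantity: 75.2 − 0.27q = 0.5q − 27.7 → q' = 133.6364.
Overproduction Δq = 133.6364 − 90.5195 = 43.1169; wedge = subsidy = 33.2.
DWL = ½ × 43.1169 × 33.2 = 715.74.

715.74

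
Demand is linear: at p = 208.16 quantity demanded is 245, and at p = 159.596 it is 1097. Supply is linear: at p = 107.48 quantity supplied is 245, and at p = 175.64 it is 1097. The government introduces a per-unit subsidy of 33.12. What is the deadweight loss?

4003.41

Demand slope = (159.596 − 208.16)/(1097 − 245) = −0.057, so p = 222.125 − 0.057q.
Supply slope = (175.64 − 107.48)/(1097 − 245) = 0.08, so p = 87.88 + 0.08q.
Competitive equilibrium: 222.125 − 0.057q = 87.88 + 0.08q → q* = 979.8905, p* = 166.2712.
The subsidy lowers effective supply by 33.12: p = 54.76 + 0.08q.
New quantity: 222.125 − 0.057q = 54.76 + 0.08q → q' = 1221.6423.
Overproduction Δq = 1221.6423 − 979.8905 = 241.7518; wedge = subsidy = 33.12.
DWL = ½ × 241.7518 × 33.12 = 4003.41.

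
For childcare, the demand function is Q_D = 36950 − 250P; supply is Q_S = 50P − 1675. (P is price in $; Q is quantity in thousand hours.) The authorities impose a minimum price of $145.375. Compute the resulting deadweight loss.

$207292.97 thousand

In inverse form: demand P = 147.8 − 0.004Q, supply P = 33.5 + 0.02Q.
Competitive equilibrium: 147.8 − 0.004Q = 33.5 + 0.02Q → Q* = 4762.5, P* = 128.75.
At the floor P = 145.375, quantity demanded = (147.8 − 145.375)/0.004 = 606.25.
Sellers' marginal cost at Q' = 606.25: 33.5 + 0.02·606.25 = 45.625.
ΔQ = 4762.5 − 606.25 = 4156.25; wedge = 145.375 − 45.625 = 99.75.
The triangle = ½ × 4156.25 × 99.75 = $207292.97 thousand.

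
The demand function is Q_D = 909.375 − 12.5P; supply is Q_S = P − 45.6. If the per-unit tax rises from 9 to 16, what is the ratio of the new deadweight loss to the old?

3.160

In inverse form: demand P = 72.75 − 0.08Q, supply P = 45.6 + Q.
Competitive equilibrium: 72.75 − 0.08Q = 45.6 + Q → Q* = 25.1389, P* = 70.7389.
For a per-unit tax t: ΔQ = t/1.08, so DWL = ½·t·(t/1.08) = t²/2.16.
At t = 9: DWL = 37.5. At t = 16: DWL = 118.519.
Ratio = (16/9)² = 3.160.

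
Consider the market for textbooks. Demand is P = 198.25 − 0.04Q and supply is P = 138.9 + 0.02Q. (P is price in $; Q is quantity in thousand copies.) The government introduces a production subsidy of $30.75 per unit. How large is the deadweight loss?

Competitive equilibrium: 198.25 − 0.04Q = 138.9 + 0.02Q → Q* = 989.1667, P* = 158.6833.
The subsidy lowers effective supply by 30.75: P = 108.15 + 0.02Q.
New quantity: 198.25 − 0.04Q = 108.15 + 0.02Q → Q' = 1501.6667.
Overproduction ΔQ = 1501.6667 − 989.1667 = 512.5; wedge = subsidy = 30.75.
Deadweight loss = ½ × 512.5 × 30.75 = $7879.69 thousand.

$7879.69 thousand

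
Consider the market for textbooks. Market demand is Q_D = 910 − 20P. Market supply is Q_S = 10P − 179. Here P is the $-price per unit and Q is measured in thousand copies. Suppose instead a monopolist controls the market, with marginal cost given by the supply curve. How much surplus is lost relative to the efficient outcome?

$158.70 thousand

In inverse form: demand P = 45.5 − 0.05Q, supply P = 17.9 + 0.1Q.
Competitive equilibrium: 45.5 − 0.05Q = 17.9 + 0.1Q → Q* = 184, P* = 36.3.
Marginal revenue: MR = 45.5 − 0.1Q. Set MR = MC: 45.5 − 0.1Q = 17.9 + 0.1Q → Q_m = 138.
Price P_m = 45.5 − 0.05·138 = 38.6; MC(Q_m) = 17.9 + 0.1·138 = 31.7.
Competitive Q* = 184, so ΔQ = 46; wedge = 38.6 − 31.7 = 6.9.
Deadweight loss = ½ × 46 × 6.9 = $158.70 thousand.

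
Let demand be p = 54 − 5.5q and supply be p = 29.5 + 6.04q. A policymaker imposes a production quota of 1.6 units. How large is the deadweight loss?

1.58

Competitive equilibrium: 54 − 5.5q = 29.5 + 6.04q → q* = 2.1231, p* = 42.3232.
At q = 1.6: demand price = 54 − 5.5·1.6 = 45.2; supply price = 29.5 + 6.04·1.6 = 39.164.
Δq = 2.1231 − 1.6 = 0.5231; wedge = 45.2 − 39.164 = 6.036.
Deadweight loss = ½ × 0.5231 × 6.036 = 1.58.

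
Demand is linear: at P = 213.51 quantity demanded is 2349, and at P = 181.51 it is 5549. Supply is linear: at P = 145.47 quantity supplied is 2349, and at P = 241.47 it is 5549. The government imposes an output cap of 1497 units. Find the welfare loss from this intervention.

130356.18

Demand slope = (181.51 − 213.51)/(5549 − 2349) = −0.01, so P = 237 − 0.01Q.
Supply slope = (241.47 − 145.47)/(5549 − 2349) = 0.03, so P = 75 + 0.03Q.
Competitive equilibrium: 237 − 0.01Q = 75 + 0.03Q → Q* = 4050, P* = 196.5.
At Q = 1497: demand price = 237 − 0.01·1497 = 222.03; supply price = 75 + 0.03·1497 = 119.91.
ΔQ = 4050 − 1497 = 2553; wedge = 222.03 − 119.91 = 102.12.
The triangle = ½ × 2553 × 102.12 = 130356.18.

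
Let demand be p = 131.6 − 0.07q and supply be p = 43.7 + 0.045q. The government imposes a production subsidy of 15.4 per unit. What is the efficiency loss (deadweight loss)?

Competitive equilibrium: 131.6 − 0.07q = 43.7 + 0.045q → q* = 764.3478, p* = 78.0957.
The subsidy lowers effective supply by 15.4: p = 28.3 + 0.045q.
New quantity: 131.6 − 0.07q = 28.3 + 0.045q → q' = 898.2609.
Overproduction Δq = 898.2609 − 764.3478 = 133.9131; wedge = subsidy = 15.4.
Welfare loss = ½ × 133.9131 × 15.4 = 1031.13.

1031.13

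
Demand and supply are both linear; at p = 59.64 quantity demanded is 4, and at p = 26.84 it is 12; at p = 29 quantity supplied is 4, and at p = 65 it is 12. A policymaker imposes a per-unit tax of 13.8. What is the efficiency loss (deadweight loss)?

11.07

Demand slope = (26.84 − 59.64)/(12 − 4) = −4.1, so p = 76.04 − 4.1q.
Supply slope = (65 − 29)/(12 − 4) = 4.5, so p = 11 + 4.5q.
Competitive equilibrium: 76.04 − 4.1q = 11 + 4.5q → q* = 7.5628, p* = 45.0326.
With the tax, the buyer price exceeds the seller price by 13.8: (76.04 − 4.1q) − (11 + 4.5q) = 13.8 → q' = 5.9581.
Δq = 7.5628 − 5.9581 = 1.6047; the wedge equals the tax, 13.8.
Deadweight loss = ½ × 1.6047 × 13.8 = 11.07.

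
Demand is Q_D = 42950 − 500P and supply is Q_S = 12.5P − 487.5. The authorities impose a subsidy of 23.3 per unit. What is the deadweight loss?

3310.30

In inverse form: demand P = 85.9 − 0.002Q, supply P = 39 + 0.08Q.
Competitive equilibrium: 85.9 − 0.002Q = 39 + 0.08Q → Q* = 571.95122, P* = 84.7561.
The subsidy lowers effective supply by 23.3: P = 15.7 + 0.08Q.
New quantity: 85.9 − 0.002Q = 15.7 + 0.08Q → Q' = 856.09756.
Overproduction ΔQ = 856.09756 − 571.95122 = 284.14634; wedge = subsidy = 23.3.
Deadweight loss = ½ × 284.14634 × 23.3 = 3310.30.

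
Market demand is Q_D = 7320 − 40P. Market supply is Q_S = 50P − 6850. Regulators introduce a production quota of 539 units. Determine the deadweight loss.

In inverse form: demand P = 183 − 0.025Q, supply P = 137 + 0.02Q.
Competitive equilibrium: 183 − 0.025Q = 137 + 0.02Q → Q* = 1022.2222, P* = 157.4444.
At Q = 539: demand price = 183 − 0.025·539 = 169.525; supply price = 137 + 0.02·539 = 147.78.
ΔQ = 1022.2222 − 539 = 483.2222; wedge = 169.525 − 147.78 = 21.745.
The triangle = ½ × 483.2222 × 21.745 = 5253.83.

5253.83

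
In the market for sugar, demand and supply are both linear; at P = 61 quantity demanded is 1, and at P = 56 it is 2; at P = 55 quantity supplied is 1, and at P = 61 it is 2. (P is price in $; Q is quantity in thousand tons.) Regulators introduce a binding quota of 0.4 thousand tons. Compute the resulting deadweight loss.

$7.22 thousand

Demand slope = (56 − 61)/(2 − 1) = −5, so P = 66 − 5Q.
Supply slope = (61 − 55)/(2 − 1) = 6, so P = 49 + 6Q.
Competitive equilibrium: 66 − 5Q = 49 + 6Q → Q* = 1.5455, P* = 58.2727.
At Q = 0.4: demand price = 66 − 5·0.4 = 64; supply price = 49 + 6·0.4 = 51.4.
ΔQ = 1.5455 − 0.4 = 1.1455; wedge = 64 − 51.4 = 12.6.
DWL = ½ × 1.1455 × 12.6 = $7.22 thousand.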